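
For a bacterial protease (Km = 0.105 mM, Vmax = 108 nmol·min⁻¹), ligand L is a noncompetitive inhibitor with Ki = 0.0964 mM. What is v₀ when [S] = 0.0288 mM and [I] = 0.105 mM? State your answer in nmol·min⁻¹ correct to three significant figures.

11.1 nmol·min⁻¹

α = 1 + [I]/Ki = 1 + 0.105/0.0964 = 2.089.
For a noncompetitive inhibitor, Vmax is reduced to Vmax/α while Km is unchanged: Km,app = 0.105 mM, Vmax,app = 51.7 nmol·min⁻¹.
v = Vmax,app·[S]/(Km,app + [S]) = 51.7 × 0.0288/(0.105 + 0.0288) = 11.1 nmol·min⁻¹.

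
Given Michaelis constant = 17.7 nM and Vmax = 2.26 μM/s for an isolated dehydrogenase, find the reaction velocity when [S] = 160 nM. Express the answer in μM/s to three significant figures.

2.03 μM/s

v = Vmax·[S]/(Km + [S]) = 2.26 × 160 / (17.7 + 160)
  = 361.6 / 177.7 = 2.03 μM/s.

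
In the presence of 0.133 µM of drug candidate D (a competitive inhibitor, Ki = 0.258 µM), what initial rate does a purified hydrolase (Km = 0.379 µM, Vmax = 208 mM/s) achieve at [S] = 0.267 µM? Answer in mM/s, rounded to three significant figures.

66.0 mM/s

α = 1 + [I]/Ki = 1 + 0.133/0.258 = 1.516.
For a competitive inhibitor, Vmax is unchanged and the apparent Km becomes α·Km: Km,app = 0.574 µM, Vmax,app = 208 mM/s.
v = Vmax,app·[S]/(Km,app + [S]) = 208 × 0.267/(0.574 + 0.267) = 66.0 mM/s.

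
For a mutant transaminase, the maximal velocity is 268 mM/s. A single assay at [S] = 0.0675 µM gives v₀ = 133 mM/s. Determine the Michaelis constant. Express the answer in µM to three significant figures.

v/Vmax = 133/268 = 0.4963 = [S]/(Km+[S]).
So Km + [S] = [S]/0.4963 = 0.1360 µM, giving Km = 0.1360 − 0.0675 = 0.0685 µM.

0.0685 µM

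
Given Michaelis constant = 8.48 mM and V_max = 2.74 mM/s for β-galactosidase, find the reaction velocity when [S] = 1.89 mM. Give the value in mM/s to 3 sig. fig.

[S]/(Km+[S]) = 1.89/10.37 = 0.1823, the fractional saturation.
v = 0.1823 × Vmax = 0.1823 × 2.74 = 0.499 mM/s.

0.499 mM/s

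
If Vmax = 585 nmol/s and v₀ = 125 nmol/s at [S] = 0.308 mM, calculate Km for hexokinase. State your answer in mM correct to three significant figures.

1.13 mM

From v = Vmax[S]/(Km+[S]), Km = [S](Vmax − v)/v.
Km = 0.308 × (585 − 125) / 125 = 141.7/125 = 1.13 mM.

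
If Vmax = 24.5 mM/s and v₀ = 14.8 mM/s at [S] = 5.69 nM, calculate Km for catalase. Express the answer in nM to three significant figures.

3.73 nM

From v = Vmax[S]/(Km+[S]), Km = [S](Vmax − v)/v.
Km = 5.69 × (24.5 − 14.8) / 14.8 = 55.19/14.8 = 3.73 nM.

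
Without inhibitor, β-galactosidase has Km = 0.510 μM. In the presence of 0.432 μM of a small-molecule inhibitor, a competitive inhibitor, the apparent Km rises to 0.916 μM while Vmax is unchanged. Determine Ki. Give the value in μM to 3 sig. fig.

Competitive: Km,app = α·Km with α = 1 + [I]/Ki.
α = Km,app/Km = 0.916/0.510 = 1.796.
Ki = [I]/(α − 1) = 0.432/0.7961 = 0.543 μM.

0.543 μM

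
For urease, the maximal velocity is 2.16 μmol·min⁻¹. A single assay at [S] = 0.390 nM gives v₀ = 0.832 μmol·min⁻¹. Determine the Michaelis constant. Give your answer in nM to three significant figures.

v/Vmax = 0.832/2.16 = 0.3852 = [S]/(Km+[S]).
So Km + [S] = [S]/0.3852 = 1.013 nM, giving Km = 1.013 − 0.390 = 0.623 nM.

0.623 nM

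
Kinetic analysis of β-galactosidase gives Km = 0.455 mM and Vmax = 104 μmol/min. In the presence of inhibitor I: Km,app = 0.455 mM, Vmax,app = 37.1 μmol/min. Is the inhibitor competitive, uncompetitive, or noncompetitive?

noncompetitive

Vmax decreases (104 → 37.1 μmol/min) while Km is unchanged — pure noncompetitive inhibition.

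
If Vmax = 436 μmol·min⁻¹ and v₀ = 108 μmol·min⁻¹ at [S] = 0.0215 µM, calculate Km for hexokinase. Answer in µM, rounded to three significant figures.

v/Vmax = 108/436 = 0.2477 = [S]/(Km+[S]).
So Km + [S] = [S]/0.2477 = 0.08680 µM, giving Km = 0.08680 − 0.0215 = 0.0653 µM.

0.0653 µM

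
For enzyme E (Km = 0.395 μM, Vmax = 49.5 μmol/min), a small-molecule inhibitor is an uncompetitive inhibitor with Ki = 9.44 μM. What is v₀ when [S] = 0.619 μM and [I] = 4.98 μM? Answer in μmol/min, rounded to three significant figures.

α = 1 + [I]/Ki = 1 + 4.98/9.44 = 1.528.
For an uncompetitive inhibitor, both parameters are divided by α, giving Vmax/α and Km/α: Km,app = 0.259 μM, Vmax,app = 32.4 μmol/min.
v = Vmax,app·[S]/(Km,app + [S]) = 32.4 × 0.619/(0.259 + 0.619) = 22.9 μmol/min.

22.9 μmol/min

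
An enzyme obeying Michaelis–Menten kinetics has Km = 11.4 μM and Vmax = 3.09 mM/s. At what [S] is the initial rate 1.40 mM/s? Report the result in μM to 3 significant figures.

The required fractional saturation is v/Vmax = 1.40/3.09 = 0.4531.
Then [S]/(Km+[S]) = 0.4531 ⇒ [S] = 11.4 × 0.4531/(1 − 0.4531) = 9.44 μM.

9.44 μM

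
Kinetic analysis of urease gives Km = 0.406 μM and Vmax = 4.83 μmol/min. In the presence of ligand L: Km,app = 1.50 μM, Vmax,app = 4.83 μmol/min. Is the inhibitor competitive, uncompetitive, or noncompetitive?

Km increases (0.406 → 1.50 μM) while Vmax is unchanged — the hallmark of competitive inhibition.

competitive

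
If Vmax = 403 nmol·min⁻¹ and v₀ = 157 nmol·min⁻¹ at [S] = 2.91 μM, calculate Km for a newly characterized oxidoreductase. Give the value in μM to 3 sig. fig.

v/Vmax = 157/403 = 0.3896 = [S]/(Km+[S]).
So Km + [S] = [S]/0.3896 = 7.470 μM, giving Km = 7.470 − 2.91 = 4.56 μM.

4.56 μM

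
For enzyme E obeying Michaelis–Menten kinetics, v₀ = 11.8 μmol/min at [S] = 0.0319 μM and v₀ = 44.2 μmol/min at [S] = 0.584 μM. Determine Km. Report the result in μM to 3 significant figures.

In reciprocal form, 1/v = (Km/Vmax)·(1/[S]) + 1/Vmax. The two points give (1/[S], 1/v) = (31.35, 0.08475) and (1.712, 0.02262).
Slope = (0.08475 − 0.02262)/(31.35 − 1.712) = 0.002096; intercept = 0.08475 − 0.002096×31.35 = 0.01904.
Vmax = 1/intercept = 52.5 μmol/min; Km = slope × Vmax = 0.002096 × 52.5 = 0.110 μM.

0.110 μM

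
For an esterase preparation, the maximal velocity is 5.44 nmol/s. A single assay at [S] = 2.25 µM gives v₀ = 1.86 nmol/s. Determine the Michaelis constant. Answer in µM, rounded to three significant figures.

v/Vmax = 1.86/5.44 = 0.3419 = [S]/(Km+[S]).
So Km + [S] = [S]/0.3419 = 6.581 µM, giving Km = 6.581 − 2.25 = 4.33 µM.

4.33 µM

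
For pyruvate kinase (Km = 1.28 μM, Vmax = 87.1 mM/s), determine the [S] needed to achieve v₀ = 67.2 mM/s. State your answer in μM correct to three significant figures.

4.32 μM

The required fractional saturation is v/Vmax = 67.2/87.1 = 0.7715.
Then [S]/(Km+[S]) = 0.7715 ⇒ [S] = 1.28 × 0.7715/(1 − 0.7715) = 4.32 μM.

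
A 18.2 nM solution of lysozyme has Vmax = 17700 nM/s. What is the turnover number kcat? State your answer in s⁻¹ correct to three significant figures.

kcat = Vmax/[E]total = 17700 nM/s / 18.2 nM = 973 s⁻¹.

973 s⁻¹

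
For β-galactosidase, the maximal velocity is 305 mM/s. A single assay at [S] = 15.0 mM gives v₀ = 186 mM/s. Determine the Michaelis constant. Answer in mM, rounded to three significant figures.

v/Vmax = 186/305 = 0.6098 = [S]/(Km+[S]).
So Km + [S] = [S]/0.6098 = 24.60 mM, giving Km = 24.60 − 15.0 = 9.60 mM.

9.60 mM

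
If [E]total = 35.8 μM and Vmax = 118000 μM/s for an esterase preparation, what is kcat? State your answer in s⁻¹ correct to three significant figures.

3300 s⁻¹

kcat = Vmax/[E]total = 118000 μM/s / 35.8 μM = 3300 s⁻¹.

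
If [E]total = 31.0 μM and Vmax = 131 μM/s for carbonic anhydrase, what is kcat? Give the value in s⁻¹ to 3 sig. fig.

kcat = Vmax/[E]total = 131 μM/s / 31.0 μM = 4.23 s⁻¹.

4.23 s⁻¹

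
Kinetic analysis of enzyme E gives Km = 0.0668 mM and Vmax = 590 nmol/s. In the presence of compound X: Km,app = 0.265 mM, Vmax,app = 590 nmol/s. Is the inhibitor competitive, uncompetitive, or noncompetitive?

competitive

Km increases (0.0668 → 0.265 mM) while Vmax is unchanged — the hallmark of competitive inhibition.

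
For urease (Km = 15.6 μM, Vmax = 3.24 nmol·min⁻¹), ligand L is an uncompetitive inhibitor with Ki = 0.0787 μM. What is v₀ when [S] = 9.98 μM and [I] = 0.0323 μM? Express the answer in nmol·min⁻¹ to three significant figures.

α = 1 + [I]/Ki = 1 + 0.0323/0.0787 = 1.410.
For an uncompetitive inhibitor, both parameters are divided by α, giving Vmax/α and Km/α: Km,app = 11.1 μM, Vmax,app = 2.30 nmol·min⁻¹.
v = Vmax,app·[S]/(Km,app + [S]) = 2.30 × 9.98/(11.1 + 9.98) = 1.09 nmol·min⁻¹.

1.09 nmol·min⁻¹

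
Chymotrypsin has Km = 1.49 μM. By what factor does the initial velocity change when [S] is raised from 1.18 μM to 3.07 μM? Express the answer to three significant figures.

Since Vmax cancels, v₂/v₁ = [S]₂(Km+[S]₁) / [S]₁(Km+[S]₂).
= 3.07×(1.49+1.18) / (1.18×(1.49+3.07)) = 8.197/5.381 = 1.52.

1.52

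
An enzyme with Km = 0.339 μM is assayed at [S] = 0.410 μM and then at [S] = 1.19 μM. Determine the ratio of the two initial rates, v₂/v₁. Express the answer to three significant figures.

1.42

The fractional saturations are [S]/(Km+[S]) = 0.410/0.7490 = 0.5474 and 1.19/1.529 = 0.7783.
v₂/v₁ is just their ratio: 0.7783/0.5474 = 1.42.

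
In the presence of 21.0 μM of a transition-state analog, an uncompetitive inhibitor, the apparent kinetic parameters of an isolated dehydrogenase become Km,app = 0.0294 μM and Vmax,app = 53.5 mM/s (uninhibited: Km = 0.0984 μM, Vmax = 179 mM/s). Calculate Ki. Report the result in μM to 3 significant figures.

Uncompetitive: Vmax,app = Vmax/α (and Km,app = Km/α) with α = 1 + [I]/Ki.
α = Vmax/Vmax,app = 179/53.5 = 3.346.
Ki = [I]/(α − 1) = 21.0/2.346 = 8.95 μM.

8.95 μM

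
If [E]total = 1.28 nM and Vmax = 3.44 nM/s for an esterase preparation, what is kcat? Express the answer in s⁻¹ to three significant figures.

kcat = Vmax/[E]total = 3.44 nM/s / 1.28 nM = 2.69 s⁻¹.

2.69 s⁻¹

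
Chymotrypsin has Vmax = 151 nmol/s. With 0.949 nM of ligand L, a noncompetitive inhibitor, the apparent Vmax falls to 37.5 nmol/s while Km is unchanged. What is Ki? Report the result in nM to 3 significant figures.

0.314 nM

Noncompetitive: Vmax,app = Vmax/α with α = 1 + [I]/Ki.
α = Vmax/Vmax,app = 151/37.5 = 4.027.
Since α = 1 + [I]/Ki, [I]/Ki = 4.027 − 1 = 3.027 and Ki = 0.949/3.027 = 0.314 nM.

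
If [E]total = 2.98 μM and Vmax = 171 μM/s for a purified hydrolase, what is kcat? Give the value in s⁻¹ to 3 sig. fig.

kcat = Vmax/[E]total = 171 μM/s / 2.98 μM = 57.4 s⁻¹.

57.4 s⁻¹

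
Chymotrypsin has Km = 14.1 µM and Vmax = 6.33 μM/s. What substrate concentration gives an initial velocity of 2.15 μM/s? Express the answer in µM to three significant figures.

7.25 µM

The required fractional saturation is v/Vmax = 2.15/6.33 = 0.3397.
Then [S]/(Km+[S]) = 0.3397 ⇒ [S] = 14.1 × 0.3397/(1 − 0.3397) = 7.25 µM.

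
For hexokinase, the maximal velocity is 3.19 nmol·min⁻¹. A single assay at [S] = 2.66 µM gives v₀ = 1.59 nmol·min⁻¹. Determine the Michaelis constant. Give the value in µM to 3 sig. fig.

2.68 µM

From v = Vmax[S]/(Km+[S]), Km = [S](Vmax − v)/v.
Km = 2.66 × (3.19 − 1.59) / 1.59 = 4.256/1.59 = 2.68 µM.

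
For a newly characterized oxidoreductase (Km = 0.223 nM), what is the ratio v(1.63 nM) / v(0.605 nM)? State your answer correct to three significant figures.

1.20

The fractional saturations are [S]/(Km+[S]) = 0.605/0.8280 = 0.7307 and 1.63/1.853 = 0.8797.
v₂/v₁ is just their ratio: 0.8797/0.7307 = 1.20.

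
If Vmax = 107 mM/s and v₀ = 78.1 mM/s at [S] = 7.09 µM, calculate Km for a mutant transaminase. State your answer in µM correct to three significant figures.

2.62 µM

From v = Vmax[S]/(Km+[S]), Km = [S](Vmax − v)/v.
Km = 7.09 × (107 − 78.1) / 78.1 = 204.9/78.1 = 2.62 µM.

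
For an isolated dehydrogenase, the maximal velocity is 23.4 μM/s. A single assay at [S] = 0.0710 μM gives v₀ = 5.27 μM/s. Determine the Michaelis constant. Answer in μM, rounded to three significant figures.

From v = Vmax[S]/(Km+[S]), Km = [S](Vmax − v)/v.
Km = 0.0710 × (23.4 − 5.27) / 5.27 = 1.287/5.27 = 0.244 μM.

0.244 μM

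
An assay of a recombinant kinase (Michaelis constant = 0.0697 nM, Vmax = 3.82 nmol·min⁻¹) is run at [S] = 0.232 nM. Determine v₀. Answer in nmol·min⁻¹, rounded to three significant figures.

v = Vmax·[S]/(Km + [S]) = 3.82 × 0.232 / (0.0697 + 0.232)
  = 0.8862 / 0.3017 = 2.94 nmol·min⁻¹.

2.94 nmol·min⁻¹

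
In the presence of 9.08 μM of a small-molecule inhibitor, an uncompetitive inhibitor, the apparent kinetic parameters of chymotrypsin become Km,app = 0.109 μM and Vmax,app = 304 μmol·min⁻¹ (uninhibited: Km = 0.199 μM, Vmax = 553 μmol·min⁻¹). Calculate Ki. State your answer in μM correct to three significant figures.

11.1 μM

Uncompetitive: Vmax,app = Vmax/α (and Km,app = Km/α) with α = 1 + [I]/Ki.
α = Vmax/Vmax,app = 553/304 = 1.819.
Since α = 1 + [I]/Ki, [I]/Ki = 1.819 − 1 = 0.8191 and Ki = 9.08/0.8191 = 11.1 μM.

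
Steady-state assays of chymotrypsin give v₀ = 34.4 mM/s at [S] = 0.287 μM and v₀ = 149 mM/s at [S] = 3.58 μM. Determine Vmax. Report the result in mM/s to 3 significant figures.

210 mM/s

From v = Vmax[S]/(Km+[S]), each point gives Vmax = v(Km+[S])/[S].
Equating: 34.4(Km+0.287)/0.287 = 149(Km+3.58)/3.58.
119.9·Km + 34.4 = 41.62·Km + 149, so (119.9 − 41.62)·Km = 149 − 34.4.
Km = 114.6/78.24 = 1.46 μM; then Vmax = 34.4(1.46+0.287)/0.287 = 210 mM/s.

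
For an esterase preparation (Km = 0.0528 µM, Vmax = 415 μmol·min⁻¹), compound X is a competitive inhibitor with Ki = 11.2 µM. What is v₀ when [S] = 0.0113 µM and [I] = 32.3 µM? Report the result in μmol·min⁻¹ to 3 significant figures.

21.7 μmol·min⁻¹

α = 1 + [I]/Ki = 1 + 32.3/11.2 = 3.884.
For a competitive inhibitor, Vmax is unchanged and the apparent Km becomes α·Km: Km,app = 0.205 µM, Vmax,app = 415 μmol·min⁻¹.
v = Vmax,app·[S]/(Km,app + [S]) = 415 × 0.0113/(0.205 + 0.0113) = 21.7 μmol·min⁻¹.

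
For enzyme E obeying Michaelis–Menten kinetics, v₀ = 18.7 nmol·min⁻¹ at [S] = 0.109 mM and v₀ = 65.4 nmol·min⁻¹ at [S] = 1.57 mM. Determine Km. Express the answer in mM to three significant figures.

0.359 mM

From v = Vmax[S]/(Km+[S]), each point gives Vmax = v(Km+[S])/[S].
Equating: 18.7(Km+0.109)/0.109 = 65.4(Km+1.57)/1.57.
171.6·Km + 18.7 = 41.66·Km + 65.4, so (171.6 − 41.66)·Km = 65.4 − 18.7.
Km = 46.70/129.9 = 0.359 mM; then Vmax = 18.7(0.359+0.109)/0.109 = 80.4 nmol·min⁻¹.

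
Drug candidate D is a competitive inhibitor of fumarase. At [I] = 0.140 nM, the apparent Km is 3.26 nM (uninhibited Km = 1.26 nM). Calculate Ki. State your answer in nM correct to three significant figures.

0.0882 nM

Competitive: Km,app = α·Km with α = 1 + [I]/Ki.
α = Km,app/Km = 3.26/1.26 = 2.587.
Since α = 1 + [I]/Ki, [I]/Ki = 2.587 − 1 = 1.587 and Ki = 0.140/1.587 = 0.0882 nM.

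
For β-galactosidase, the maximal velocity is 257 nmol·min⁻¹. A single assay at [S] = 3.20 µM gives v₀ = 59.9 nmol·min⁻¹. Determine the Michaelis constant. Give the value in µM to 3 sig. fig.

v/Vmax = 59.9/257 = 0.2331 = [S]/(Km+[S]).
So Km + [S] = [S]/0.2331 = 13.73 µM, giving Km = 13.73 − 3.20 = 10.5 µM.

10.5 µM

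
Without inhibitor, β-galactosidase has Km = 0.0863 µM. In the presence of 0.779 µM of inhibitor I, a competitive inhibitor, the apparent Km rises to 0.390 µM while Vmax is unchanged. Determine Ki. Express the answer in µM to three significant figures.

0.221 µM

Competitive: Km,app = α·Km with α = 1 + [I]/Ki.
α = Km,app/Km = 0.390/0.0863 = 4.519.
Since α = 1 + [I]/Ki, [I]/Ki = 4.519 − 1 = 3.519 and Ki = 0.779/3.519 = 0.221 µM.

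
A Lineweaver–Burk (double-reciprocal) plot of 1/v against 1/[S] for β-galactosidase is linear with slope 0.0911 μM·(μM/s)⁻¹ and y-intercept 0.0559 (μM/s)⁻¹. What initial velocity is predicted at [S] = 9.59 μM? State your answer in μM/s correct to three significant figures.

The y-intercept is 1/Vmax, so Vmax = 1/0.0559 = 17.9 μM/s.
The slope is Km/Vmax, so Km = 0.0911 × 17.9 = 1.63 μM.
Then v = 17.9 × 9.59/(1.63 + 9.59) = 15.3 μM/s.

15.3 μM/s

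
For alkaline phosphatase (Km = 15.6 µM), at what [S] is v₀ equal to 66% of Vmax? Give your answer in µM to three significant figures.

30.3 µM

v/Vmax = [S]/(Km+[S]) = 0.66, so [S] = Km·0.66/(1 − 0.66) = 15.6 × 1.941.
[S] = 30.3 µM.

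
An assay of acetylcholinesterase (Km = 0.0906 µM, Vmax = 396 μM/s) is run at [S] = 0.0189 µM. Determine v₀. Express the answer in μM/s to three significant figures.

[S]/(Km+[S]) = 0.0189/0.1095 = 0.1726, the fractional saturation.
v = 0.1726 × Vmax = 0.1726 × 396 = 68.4 μM/s.

68.4 μM/s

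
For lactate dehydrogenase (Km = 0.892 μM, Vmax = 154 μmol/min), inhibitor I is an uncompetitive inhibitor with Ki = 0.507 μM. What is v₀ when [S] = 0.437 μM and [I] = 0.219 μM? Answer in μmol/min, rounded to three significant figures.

44.3 μmol/min

With α = 1 + [I]/Ki = 1 + 0.219/0.507 = 1.432, the uncompetitive rate law is v = (Vmax/α)·[S] / (Km/α + [S]).
v = (154/1.432)×0.437 / (0.892/1.432 + 0.437) = 47.00/1.060 = 44.3 μmol/min.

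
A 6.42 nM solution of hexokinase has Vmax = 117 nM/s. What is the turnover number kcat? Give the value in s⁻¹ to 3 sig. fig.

kcat = Vmax/[E]total = 117 nM/s / 6.42 nM = 18.2 s⁻¹.

18.2 s⁻¹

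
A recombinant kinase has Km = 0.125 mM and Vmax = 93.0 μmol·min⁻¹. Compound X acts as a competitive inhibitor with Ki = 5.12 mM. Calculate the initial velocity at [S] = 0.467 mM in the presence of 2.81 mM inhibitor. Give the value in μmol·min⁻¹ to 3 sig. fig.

65.7 μmol·min⁻¹

α = 1 + [I]/Ki = 1 + 2.81/5.12 = 1.549.
For a competitive inhibitor, Vmax is unchanged and the apparent Km becomes α·Km: Km,app = 0.194 mM, Vmax,app = 93.0 μmol·min⁻¹.
v = Vmax,app·[S]/(Km,app + [S]) = 93.0 × 0.467/(0.194 + 0.467) = 65.7 μmol·min⁻¹.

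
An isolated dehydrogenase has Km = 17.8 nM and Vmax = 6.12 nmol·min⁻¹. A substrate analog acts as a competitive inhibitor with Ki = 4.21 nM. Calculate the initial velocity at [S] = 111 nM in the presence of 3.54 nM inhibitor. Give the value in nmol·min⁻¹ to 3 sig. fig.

4.73 nmol·min⁻¹

α = 1 + [I]/Ki = 1 + 3.54/4.21 = 1.841.
For a competitive inhibitor, Vmax is unchanged and the apparent Km becomes α·Km: Km,app = 32.8 nM, Vmax,app = 6.12 nmol·min⁻¹.
v = Vmax,app·[S]/(Km,app + [S]) = 6.12 × 111/(32.8 + 111) = 4.73 nmol·min⁻¹.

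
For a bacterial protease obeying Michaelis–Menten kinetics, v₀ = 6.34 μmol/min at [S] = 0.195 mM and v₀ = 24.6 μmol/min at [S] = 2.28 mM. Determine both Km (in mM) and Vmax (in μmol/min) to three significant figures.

Km = 0.841 mM; Vmax = 33.7 μmol/min

In reciprocal form, 1/v = (Km/Vmax)·(1/[S]) + 1/Vmax. The two points give (1/[S], 1/v) = (5.128, 0.1577) and (0.4386, 0.04065).
Slope = (0.1577 − 0.04065)/(5.128 − 0.4386) = 0.02497; intercept = 0.1577 − 0.02497×5.128 = 0.02970.
Vmax = 1/intercept = 33.7 μmol/min; Km = slope × Vmax = 0.02497 × 33.7 = 0.841 mM.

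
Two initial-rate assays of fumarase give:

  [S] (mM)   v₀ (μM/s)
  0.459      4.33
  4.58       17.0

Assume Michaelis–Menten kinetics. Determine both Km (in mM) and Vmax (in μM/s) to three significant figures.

In reciprocal form, 1/v = (Km/Vmax)·(1/[S]) + 1/Vmax. The two points give (1/[S], 1/v) = (2.179, 0.2309) and (0.2183, 0.05882).
Slope = (0.2309 − 0.05882)/(2.179 − 0.2183) = 0.08780; intercept = 0.2309 − 0.08780×2.179 = 0.03965.
Vmax = 1/intercept = 25.2 μM/s; Km = slope × Vmax = 0.08780 × 25.2 = 2.21 mM.

Km = 2.21 mM; Vmax = 25.2 μM/s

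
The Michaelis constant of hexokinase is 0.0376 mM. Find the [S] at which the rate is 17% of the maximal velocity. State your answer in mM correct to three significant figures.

v/Vmax = [S]/(Km+[S]) = 0.17, so [S] = Km·0.17/(1 − 0.17) = 0.0376 × 0.2048.
[S] = 0.00770 mM.

0.00770 mM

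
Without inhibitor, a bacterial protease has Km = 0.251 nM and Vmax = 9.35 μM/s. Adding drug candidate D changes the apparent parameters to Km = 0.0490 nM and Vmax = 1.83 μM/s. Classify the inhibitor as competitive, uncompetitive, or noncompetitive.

uncompetitive

Both Km and Vmax decrease by the same factor (~5.12-fold) — characteristic of uncompetitive inhibition.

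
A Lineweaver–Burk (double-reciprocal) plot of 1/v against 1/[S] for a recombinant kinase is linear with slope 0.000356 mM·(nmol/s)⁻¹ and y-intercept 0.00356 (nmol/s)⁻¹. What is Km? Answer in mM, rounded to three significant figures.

y-intercept = 1/Vmax ⇒ Vmax = 281 nmol/s; slope = Km/Vmax ⇒ Km = slope × Vmax.
Km = 0.000356 × 281 = 0.100 mM.

0.100 mM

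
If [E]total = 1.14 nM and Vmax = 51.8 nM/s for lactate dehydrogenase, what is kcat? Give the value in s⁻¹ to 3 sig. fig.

45.4 s⁻¹

kcat = Vmax/[E]total = 51.8 nM/s / 1.14 nM = 45.4 s⁻¹.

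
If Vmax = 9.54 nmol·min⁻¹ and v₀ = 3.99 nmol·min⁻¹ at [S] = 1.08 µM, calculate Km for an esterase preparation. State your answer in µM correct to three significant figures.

1.50 µM

v/Vmax = 3.99/9.54 = 0.4182 = [S]/(Km+[S]).
So Km + [S] = [S]/0.4182 = 2.582 µM, giving Km = 2.582 − 1.08 = 1.50 µM.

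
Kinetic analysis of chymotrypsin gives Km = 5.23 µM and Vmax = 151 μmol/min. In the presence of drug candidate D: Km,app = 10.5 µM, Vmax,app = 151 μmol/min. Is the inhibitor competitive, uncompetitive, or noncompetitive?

Km increases (5.23 → 10.5 µM) while Vmax is unchanged — the hallmark of competitive inhibition.

competitive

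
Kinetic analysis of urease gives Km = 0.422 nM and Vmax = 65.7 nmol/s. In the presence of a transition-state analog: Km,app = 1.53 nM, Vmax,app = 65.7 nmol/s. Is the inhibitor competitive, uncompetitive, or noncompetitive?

Km increases (0.422 → 1.53 nM) while Vmax is unchanged — the hallmark of competitive inhibition.

competitive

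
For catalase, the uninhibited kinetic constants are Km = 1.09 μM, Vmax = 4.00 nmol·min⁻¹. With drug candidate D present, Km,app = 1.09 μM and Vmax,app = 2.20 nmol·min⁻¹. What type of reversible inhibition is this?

Vmax decreases (4.00 → 2.20 nmol·min⁻¹) while Km is unchanged — pure noncompetitive inhibition.

noncompetitive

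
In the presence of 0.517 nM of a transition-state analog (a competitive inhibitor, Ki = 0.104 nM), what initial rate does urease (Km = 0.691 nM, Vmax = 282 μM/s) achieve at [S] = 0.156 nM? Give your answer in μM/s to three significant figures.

α = 1 + [I]/Ki = 1 + 0.517/0.104 = 5.971.
For a competitive inhibitor, Vmax is unchanged and the apparent Km becomes α·Km: Km,app = 4.13 nM, Vmax,app = 282 μM/s.
v = Vmax,app·[S]/(Km,app + [S]) = 282 × 0.156/(4.13 + 0.156) = 10.3 μM/s.

10.3 μM/s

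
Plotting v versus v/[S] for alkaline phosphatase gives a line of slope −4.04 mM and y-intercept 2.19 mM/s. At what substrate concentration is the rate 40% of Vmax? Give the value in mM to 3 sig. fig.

The Eadie–Hofstee slope gives Km = 4.04 mM (slope = −Km).
v/Vmax = [S]/(Km+[S]) = 0.4 ⇒ [S] = Km·0.4/(1−0.4) = 4.04 × 0.6667 = 2.69 mM.

2.69 mM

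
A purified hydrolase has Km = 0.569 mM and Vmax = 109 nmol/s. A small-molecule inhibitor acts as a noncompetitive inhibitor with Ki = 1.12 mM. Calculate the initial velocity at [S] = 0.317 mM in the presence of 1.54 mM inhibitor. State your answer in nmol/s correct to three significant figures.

With α = 1 + [I]/Ki = 1 + 1.54/1.12 = 2.375, the noncompetitive rate law is v = (Vmax/α)·[S] / (Km + [S]).
v = (109/2.375)×0.317 / (0.569 + 0.317) = 14.55/0.8860 = 16.4 nmol/s.

16.4 nmol/s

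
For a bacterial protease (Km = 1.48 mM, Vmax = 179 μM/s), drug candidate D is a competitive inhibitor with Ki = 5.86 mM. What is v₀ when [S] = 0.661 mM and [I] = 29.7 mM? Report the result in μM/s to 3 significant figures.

12.3 μM/s

With α = 1 + [I]/Ki = 1 + 29.7/5.86 = 6.068, the competitive rate law is v = Vmax[S] / (αKm + [S]).
v = 179×0.661 / (6.068×1.48 + 0.661) = 118.3/9.642 = 12.3 μM/s.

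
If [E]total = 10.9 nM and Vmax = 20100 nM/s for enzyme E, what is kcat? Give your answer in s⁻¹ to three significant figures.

kcat = Vmax/[E]total = 20100 nM/s / 10.9 nM = 1840 s⁻¹.

1840 s⁻¹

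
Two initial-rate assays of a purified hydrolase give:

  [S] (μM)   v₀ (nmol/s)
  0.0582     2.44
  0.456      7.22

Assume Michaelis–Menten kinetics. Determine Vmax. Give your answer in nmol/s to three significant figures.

10.1 nmol/s

In reciprocal form, 1/v = (Km/Vmax)·(1/[S]) + 1/Vmax. The two points give (1/[S], 1/v) = (17.18, 0.4098) and (2.193, 0.1385).
Slope = (0.4098 − 0.1385)/(17.18 − 2.193) = 0.01810; intercept = 0.4098 − 0.01810×17.18 = 0.09881.
Vmax = 1/intercept = 10.1 nmol/s; Km = slope × Vmax = 0.01810 × 10.1 = 0.183 μM.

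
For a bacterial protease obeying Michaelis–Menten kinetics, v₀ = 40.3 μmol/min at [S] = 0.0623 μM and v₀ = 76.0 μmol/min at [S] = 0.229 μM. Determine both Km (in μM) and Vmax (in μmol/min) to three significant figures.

Km = 0.113 μM; Vmax = 114 μmol/min

From v = Vmax[S]/(Km+[S]), each point gives Vmax = v(Km+[S])/[S].
Equating: 40.3(Km+0.0623)/0.0623 = 76.0(Km+0.229)/0.229.
646.9·Km + 40.3 = 331.9·Km + 76.0, so (646.9 − 331.9)·Km = 76.0 − 40.3.
Km = 35.70/315.0 = 0.113 μM; then Vmax = 40.3(0.113+0.0623)/0.0623 = 114 μmol/min.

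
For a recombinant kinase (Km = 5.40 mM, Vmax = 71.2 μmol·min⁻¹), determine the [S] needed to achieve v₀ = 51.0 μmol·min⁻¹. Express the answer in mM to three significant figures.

13.6 mM

The required fractional saturation is v/Vmax = 51.0/71.2 = 0.7163.
Then [S]/(Km+[S]) = 0.7163 ⇒ [S] = 5.40 × 0.7163/(1 − 0.7163) = 13.6 mM.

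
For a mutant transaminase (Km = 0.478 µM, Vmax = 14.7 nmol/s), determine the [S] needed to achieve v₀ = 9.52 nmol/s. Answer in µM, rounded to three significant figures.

0.878 µM

The required fractional saturation is v/Vmax = 9.52/14.7 = 0.6476.
Then [S]/(Km+[S]) = 0.6476 ⇒ [S] = 0.478 × 0.6476/(1 − 0.6476) = 0.878 µM.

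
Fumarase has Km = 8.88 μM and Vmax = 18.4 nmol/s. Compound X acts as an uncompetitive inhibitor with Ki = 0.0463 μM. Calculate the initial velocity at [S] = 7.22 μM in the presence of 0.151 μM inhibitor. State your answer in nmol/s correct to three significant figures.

3.35 nmol/s

With α = 1 + [I]/Ki = 1 + 0.151/0.0463 = 4.261, the uncompetitive rate law is v = (Vmax/α)·[S] / (Km/α + [S]).
v = (18.4/4.261)×7.22 / (8.88/4.261 + 7.22) = 31.18/9.304 = 3.35 nmol/s.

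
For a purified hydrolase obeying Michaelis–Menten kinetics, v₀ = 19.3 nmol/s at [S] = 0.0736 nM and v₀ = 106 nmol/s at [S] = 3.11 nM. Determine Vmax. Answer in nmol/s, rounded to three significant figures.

119 nmol/s

In reciprocal form, 1/v = (Km/Vmax)·(1/[S]) + 1/Vmax. The two points give (1/[S], 1/v) = (13.59, 0.05181) and (0.3215, 0.009434).
Slope = (0.05181 − 0.009434)/(13.59 − 0.3215) = 0.003195; intercept = 0.05181 − 0.003195×13.59 = 0.008407.
Vmax = 1/intercept = 119 nmol/s; Km = slope × Vmax = 0.003195 × 119 = 0.380 nM.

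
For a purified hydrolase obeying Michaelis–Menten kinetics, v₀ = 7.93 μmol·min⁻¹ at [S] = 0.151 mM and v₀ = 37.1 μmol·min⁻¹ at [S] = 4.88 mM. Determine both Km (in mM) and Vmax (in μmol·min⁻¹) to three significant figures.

In reciprocal form, 1/v = (Km/Vmax)·(1/[S]) + 1/Vmax. The two points give (1/[S], 1/v) = (6.623, 0.1261) and (0.2049, 0.02695).
Slope = (0.1261 − 0.02695)/(6.623 − 0.2049) = 0.01545; intercept = 0.1261 − 0.01545×6.623 = 0.02379.
Vmax = 1/intercept = 42.0 μmol·min⁻¹; Km = slope × Vmax = 0.01545 × 42.0 = 0.649 mM.

Km = 0.649 mM; Vmax = 42.0 μmol·min⁻¹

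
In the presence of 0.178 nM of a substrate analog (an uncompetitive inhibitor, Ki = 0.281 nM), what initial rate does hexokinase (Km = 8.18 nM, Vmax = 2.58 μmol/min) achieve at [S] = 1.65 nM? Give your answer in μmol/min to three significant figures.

0.391 μmol/min

With α = 1 + [I]/Ki = 1 + 0.178/0.281 = 1.633, the uncompetitive rate law is v = (Vmax/α)·[S] / (Km/α + [S]).
v = (2.58/1.633)×1.65 / (8.18/1.633 + 1.65) = 2.606/6.658 = 0.391 μmol/min.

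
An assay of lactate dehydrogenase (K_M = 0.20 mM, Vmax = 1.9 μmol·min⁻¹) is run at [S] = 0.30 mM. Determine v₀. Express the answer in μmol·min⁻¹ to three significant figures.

1.14 μmol·min⁻¹

v = Vmax·[S]/(Km + [S]) = 1.9 × 0.30 / (0.20 + 0.30)
  = 0.5700 / 0.5000 = 1.14 μmol·min⁻¹.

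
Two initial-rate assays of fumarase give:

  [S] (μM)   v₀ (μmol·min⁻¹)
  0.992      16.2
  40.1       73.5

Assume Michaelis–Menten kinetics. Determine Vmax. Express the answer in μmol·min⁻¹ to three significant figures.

80.7 μmol·min⁻¹

In reciprocal form, 1/v = (Km/Vmax)·(1/[S]) + 1/Vmax. The two points give (1/[S], 1/v) = (1.008, 0.06173) and (0.02494, 0.01361).
Slope = (0.06173 − 0.01361)/(1.008 − 0.02494) = 0.04895; intercept = 0.06173 − 0.04895×1.008 = 0.01238.
Vmax = 1/intercept = 80.7 μmol·min⁻¹; Km = slope × Vmax = 0.04895 × 80.7 = 3.95 μM.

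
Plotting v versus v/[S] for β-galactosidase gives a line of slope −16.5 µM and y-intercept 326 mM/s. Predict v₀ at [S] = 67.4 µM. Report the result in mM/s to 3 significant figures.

In the Eadie–Hofstee form v = Vmax − Km·(v/[S]), the slope is −Km and the intercept is Vmax, so Km = 16.5 µM and Vmax = 326 mM/s.
v = 326 × 67.4/(16.5 + 67.4) = 262 mM/s.

262 mM/s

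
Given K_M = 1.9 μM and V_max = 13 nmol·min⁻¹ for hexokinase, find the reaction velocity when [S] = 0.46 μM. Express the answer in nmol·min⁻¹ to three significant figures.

[S]/(Km+[S]) = 0.46/2.360 = 0.1949, the fractional saturation.
v = 0.1949 × Vmax = 0.1949 × 13 = 2.53 nmol·min⁻¹.

2.53 nmol·min⁻¹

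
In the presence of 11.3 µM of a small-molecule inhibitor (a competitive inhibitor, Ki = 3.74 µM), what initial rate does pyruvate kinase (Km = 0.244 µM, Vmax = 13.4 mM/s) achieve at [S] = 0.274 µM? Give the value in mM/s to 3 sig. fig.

With α = 1 + [I]/Ki = 1 + 11.3/3.74 = 4.021, the competitive rate law is v = Vmax[S] / (αKm + [S]).
v = 13.4×0.274 / (4.021×0.244 + 0.274) = 3.672/1.255 = 2.93 mM/s.

2.93 mM/s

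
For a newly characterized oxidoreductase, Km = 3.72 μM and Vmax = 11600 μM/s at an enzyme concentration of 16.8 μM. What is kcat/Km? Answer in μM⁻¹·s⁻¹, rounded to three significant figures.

kcat = Vmax/[E]total = 11600/16.8 = 690 s⁻¹.
kcat/Km = 690/3.72 = 186 μM⁻¹·s⁻¹.

186 μM⁻¹·s⁻¹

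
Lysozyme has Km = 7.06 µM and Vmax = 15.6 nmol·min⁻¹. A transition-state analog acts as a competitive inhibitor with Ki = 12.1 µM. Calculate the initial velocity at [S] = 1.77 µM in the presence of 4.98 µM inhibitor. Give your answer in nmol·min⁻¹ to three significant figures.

2.35 nmol·min⁻¹

α = 1 + [I]/Ki = 1 + 4.98/12.1 = 1.412.
For a competitive inhibitor, Vmax is unchanged and the apparent Km becomes α·Km: Km,app = 9.97 µM, Vmax,app = 15.6 nmol·min⁻¹.
v = Vmax,app·[S]/(Km,app + [S]) = 15.6 × 1.77/(9.97 + 1.77) = 2.35 nmol·min⁻¹.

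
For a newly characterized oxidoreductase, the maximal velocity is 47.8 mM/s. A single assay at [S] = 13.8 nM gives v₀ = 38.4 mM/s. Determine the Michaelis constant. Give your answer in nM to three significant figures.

3.38 nM

v/Vmax = 38.4/47.8 = 0.8033 = [S]/(Km+[S]).
So Km + [S] = [S]/0.8033 = 17.18 nM, giving Km = 17.18 − 13.8 = 3.38 nM.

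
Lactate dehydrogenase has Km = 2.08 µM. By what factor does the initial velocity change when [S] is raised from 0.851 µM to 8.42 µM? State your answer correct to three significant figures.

2.76

The fractional saturations are [S]/(Km+[S]) = 0.851/2.931 = 0.2903 and 8.42/10.50 = 0.8019.
v₂/v₁ is just their ratio: 0.8019/0.2903 = 2.76.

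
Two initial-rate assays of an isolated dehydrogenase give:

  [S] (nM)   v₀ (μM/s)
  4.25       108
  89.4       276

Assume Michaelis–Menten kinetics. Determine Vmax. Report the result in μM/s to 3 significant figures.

In reciprocal form, 1/v = (Km/Vmax)·(1/[S]) + 1/Vmax. The two points give (1/[S], 1/v) = (0.2353, 0.009259) and (0.01119, 0.003623).
Slope = (0.009259 − 0.003623)/(0.2353 − 0.01119) = 0.02515; intercept = 0.009259 − 0.02515×0.2353 = 0.003342.
Vmax = 1/intercept = 299 μM/s; Km = slope × Vmax = 0.02515 × 299 = 7.53 nM.

299 μM/s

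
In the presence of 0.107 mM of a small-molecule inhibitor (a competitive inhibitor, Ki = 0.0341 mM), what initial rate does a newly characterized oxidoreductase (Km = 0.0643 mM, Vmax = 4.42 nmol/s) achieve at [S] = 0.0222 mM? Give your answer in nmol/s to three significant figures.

α = 1 + [I]/Ki = 1 + 0.107/0.0341 = 4.138.
For a competitive inhibitor, Vmax is unchanged and the apparent Km becomes α·Km: Km,app = 0.266 mM, Vmax,app = 4.42 nmol/s.
v = Vmax,app·[S]/(Km,app + [S]) = 4.42 × 0.0222/(0.266 + 0.0222) = 0.340 nmol/s.

0.340 nmol/s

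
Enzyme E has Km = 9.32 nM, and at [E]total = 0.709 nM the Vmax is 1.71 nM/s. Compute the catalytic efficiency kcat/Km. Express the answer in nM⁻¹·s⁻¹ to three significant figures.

kcat = Vmax/[E]total = 1.71/0.709 = 2.41 s⁻¹.
kcat/Km = 2.41/9.32 = 0.259 nM⁻¹·s⁻¹.

0.259 nM⁻¹·s⁻¹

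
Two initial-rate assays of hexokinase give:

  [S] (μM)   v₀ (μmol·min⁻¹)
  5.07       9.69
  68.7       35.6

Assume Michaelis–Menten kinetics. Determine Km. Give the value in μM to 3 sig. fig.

18.6 μM

From v = Vmax[S]/(Km+[S]), each point gives Vmax = v(Km+[S])/[S].
Equating: 9.69(Km+5.07)/5.07 = 35.6(Km+68.7)/68.7.
1.911·Km + 9.69 = 0.5182·Km + 35.6, so (1.911 − 0.5182)·Km = 35.6 − 9.69.
Km = 25.91/1.393 = 18.6 μM; then Vmax = 9.69(18.6+5.07)/5.07 = 45.2 μmol·min⁻¹.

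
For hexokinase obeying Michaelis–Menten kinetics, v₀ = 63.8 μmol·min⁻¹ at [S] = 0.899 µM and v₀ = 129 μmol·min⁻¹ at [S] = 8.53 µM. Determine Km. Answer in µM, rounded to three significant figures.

1.17 µM

From v = Vmax[S]/(Km+[S]), each point gives Vmax = v(Km+[S])/[S].
Equating: 63.8(Km+0.899)/0.899 = 129(Km+8.53)/8.53.
70.97·Km + 63.8 = 15.12·Km + 129, so (70.97 − 15.12)·Km = 129 − 63.8.
Km = 65.20/55.84 = 1.17 µM; then Vmax = 63.8(1.17+0.899)/0.899 = 147 μmol·min⁻¹.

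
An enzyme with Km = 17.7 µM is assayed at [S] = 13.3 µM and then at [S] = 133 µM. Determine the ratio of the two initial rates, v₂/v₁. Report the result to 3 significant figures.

Since Vmax cancels, v₂/v₁ = [S]₂(Km+[S]₁) / [S]₁(Km+[S]₂).
= 133×(17.7+13.3) / (13.3×(17.7+133)) = 4123/2004 = 2.06.

2.06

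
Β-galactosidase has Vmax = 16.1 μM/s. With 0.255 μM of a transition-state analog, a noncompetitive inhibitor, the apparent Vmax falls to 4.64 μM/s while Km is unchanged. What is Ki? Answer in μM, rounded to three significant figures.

0.103 μM

Noncompetitive: Vmax,app = Vmax/α with α = 1 + [I]/Ki.
α = Vmax/Vmax,app = 16.1/4.64 = 3.470.
Since α = 1 + [I]/Ki, [I]/Ki = 3.470 − 1 = 2.470 and Ki = 0.255/2.470 = 0.103 μM.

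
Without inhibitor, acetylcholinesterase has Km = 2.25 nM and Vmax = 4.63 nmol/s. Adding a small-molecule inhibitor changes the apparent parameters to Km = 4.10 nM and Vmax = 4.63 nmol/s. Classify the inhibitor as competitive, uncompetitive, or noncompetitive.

Km increases (2.25 → 4.10 nM) while Vmax is unchanged — the hallmark of competitive inhibition.

competitive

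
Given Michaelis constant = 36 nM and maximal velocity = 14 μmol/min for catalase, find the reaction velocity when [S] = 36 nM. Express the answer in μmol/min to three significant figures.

v = Vmax·[S]/(Km + [S]) = 14 × 36 / (36 + 36)
  = 504.0 / 72.00 = 7.00 μmol/min.

7.00 μmol/min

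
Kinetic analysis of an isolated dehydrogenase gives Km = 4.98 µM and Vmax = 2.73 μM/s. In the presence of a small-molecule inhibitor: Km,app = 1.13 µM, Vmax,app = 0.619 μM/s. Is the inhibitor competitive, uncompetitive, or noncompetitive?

Both Km and Vmax decrease by the same factor (~4.41-fold) — characteristic of uncompetitive inhibition.

uncompetitive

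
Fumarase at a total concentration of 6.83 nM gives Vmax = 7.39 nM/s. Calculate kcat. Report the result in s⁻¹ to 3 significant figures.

kcat = Vmax/[E]total = 7.39 nM/s / 6.83 nM = 1.08 s⁻¹.

1.08 s⁻¹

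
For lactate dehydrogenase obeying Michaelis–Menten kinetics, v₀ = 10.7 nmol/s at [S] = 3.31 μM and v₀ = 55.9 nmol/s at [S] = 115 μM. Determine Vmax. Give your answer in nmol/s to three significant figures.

From v = Vmax[S]/(Km+[S]), each point gives Vmax = v(Km+[S])/[S].
Equating: 10.7(Km+3.31)/3.31 = 55.9(Km+115)/115.
3.233·Km + 10.7 = 0.4861·Km + 55.9, so (3.233 − 0.4861)·Km = 55.9 − 10.7.
Km = 45.20/2.747 = 16.5 μM; then Vmax = 10.7(16.5+3.31)/3.31 = 63.9 nmol/s.

63.9 nmol/s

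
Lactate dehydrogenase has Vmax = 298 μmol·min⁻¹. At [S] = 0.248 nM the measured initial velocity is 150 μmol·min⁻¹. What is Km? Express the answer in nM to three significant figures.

0.245 nM

v/Vmax = 150/298 = 0.5034 = [S]/(Km+[S]).
So Km + [S] = [S]/0.5034 = 0.4927 nM, giving Km = 0.4927 − 0.248 = 0.245 nM.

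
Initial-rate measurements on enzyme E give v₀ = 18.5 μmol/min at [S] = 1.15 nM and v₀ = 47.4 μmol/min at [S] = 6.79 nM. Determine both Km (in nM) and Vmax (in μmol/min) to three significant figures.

Km = 3.17 nM; Vmax = 69.6 μmol/min

From v = Vmax[S]/(Km+[S]), each point gives Vmax = v(Km+[S])/[S].
Equating: 18.5(Km+1.15)/1.15 = 47.4(Km+6.79)/6.79.
16.09·Km + 18.5 = 6.981·Km + 47.4, so (16.09 − 6.981)·Km = 47.4 − 18.5.
Km = 28.90/9.106 = 3.17 nM; then Vmax = 18.5(3.17+1.15)/1.15 = 69.6 μmol/min.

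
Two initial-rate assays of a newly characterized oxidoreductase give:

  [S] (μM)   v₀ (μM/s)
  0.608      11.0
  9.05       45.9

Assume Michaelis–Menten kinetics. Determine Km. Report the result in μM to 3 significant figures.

From v = Vmax[S]/(Km+[S]), each point gives Vmax = v(Km+[S])/[S].
Equating: 11.0(Km+0.608)/0.608 = 45.9(Km+9.05)/9.05.
18.09·Km + 11.0 = 5.072·Km + 45.9, so (18.09 − 5.072)·Km = 45.9 − 11.0.
Km = 34.90/13.02 = 2.68 μM; then Vmax = 11.0(2.68+0.608)/0.608 = 59.5 μM/s.

2.68 μM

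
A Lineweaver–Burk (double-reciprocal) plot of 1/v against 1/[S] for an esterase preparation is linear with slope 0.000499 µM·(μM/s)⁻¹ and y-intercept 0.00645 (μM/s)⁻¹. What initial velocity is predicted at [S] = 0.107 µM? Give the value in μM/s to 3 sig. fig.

90.0 μM/s

The y-intercept is 1/Vmax, so Vmax = 1/0.00645 = 155 μM/s.
The slope is Km/Vmax, so Km = 0.000499 × 155 = 0.0774 µM.
Then v = 155 × 0.107/(0.0774 + 0.107) = 90.0 μM/s.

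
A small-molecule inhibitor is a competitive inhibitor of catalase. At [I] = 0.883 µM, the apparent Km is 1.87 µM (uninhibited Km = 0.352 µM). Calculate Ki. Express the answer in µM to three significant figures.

0.205 µM

Competitive: Km,app = α·Km with α = 1 + [I]/Ki.
α = Km,app/Km = 1.87/0.352 = 5.313.
Since α = 1 + [I]/Ki, [I]/Ki = 5.313 − 1 = 4.313 and Ki = 0.883/4.313 = 0.205 µM.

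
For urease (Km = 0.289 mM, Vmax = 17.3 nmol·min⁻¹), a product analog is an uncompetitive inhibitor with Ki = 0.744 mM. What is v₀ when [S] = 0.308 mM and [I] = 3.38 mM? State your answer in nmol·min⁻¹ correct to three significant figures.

2.67 nmol·min⁻¹

With α = 1 + [I]/Ki = 1 + 3.38/0.744 = 5.543, the uncompetitive rate law is v = (Vmax/α)·[S] / (Km/α + [S]).
v = (17.3/5.543)×0.308 / (0.289/5.543 + 0.308) = 0.9613/0.3601 = 2.67 nmol·min⁻¹.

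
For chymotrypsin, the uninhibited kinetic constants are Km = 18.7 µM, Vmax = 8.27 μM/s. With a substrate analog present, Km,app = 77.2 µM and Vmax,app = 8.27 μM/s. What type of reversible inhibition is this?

Km increases (18.7 → 77.2 µM) while Vmax is unchanged — the hallmark of competitive inhibition.

competitive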